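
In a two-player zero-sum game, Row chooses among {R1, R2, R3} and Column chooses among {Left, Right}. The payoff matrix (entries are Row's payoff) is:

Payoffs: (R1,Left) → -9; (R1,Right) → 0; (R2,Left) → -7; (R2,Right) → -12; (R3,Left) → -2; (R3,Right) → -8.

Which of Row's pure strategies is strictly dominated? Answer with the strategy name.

R2

R3 gives a strictly higher payoff than R2 against every column: -2 > -7, -8 > -12.
So R2 is strictly dominated and Row never plays it.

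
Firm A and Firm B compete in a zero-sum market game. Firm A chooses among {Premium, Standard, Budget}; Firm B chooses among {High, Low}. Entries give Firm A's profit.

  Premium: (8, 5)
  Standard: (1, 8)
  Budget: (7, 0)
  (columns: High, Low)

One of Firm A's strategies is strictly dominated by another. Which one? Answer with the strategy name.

Premium gives a strictly higher payoff than Budget against every column: 8 > 7, 5 > 0.
So Budget is strictly dominated and Firm A never plays it.

Budget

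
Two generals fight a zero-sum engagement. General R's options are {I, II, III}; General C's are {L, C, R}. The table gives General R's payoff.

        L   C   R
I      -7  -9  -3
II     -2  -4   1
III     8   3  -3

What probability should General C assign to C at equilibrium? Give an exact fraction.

4/11

Row minima: I → -9, II → -4, III → -3; maximin = -3.
Column maxima: L → 8, C → 3, R → 1; minimax = 1.
-3 ≠ 1, so there is no saddle point; optimal play is mixed.
I is strictly dominated by II, so General R never plays it.
L is strictly dominated by C (it gives General R strictly more in every row), so General C never plays it.
On the remaining 2×2 (II, III vs C, R):
Let General R play II with probability p. Expected payoff against C: (-4)p + 3(1−p) = −7p + 3; against R: 1p + (-3)(1−p) = 4p − 3.
Setting these equal: −7p + 3 = 4p − 3 ⇒ −11p = -6 ⇒ p = 6/11, and the value is (-7)·(6/11) + 3 = -9/11.
For General C: with q = P(C), equating II's and III's payoffs gives −5q + 1 = 6q − 3 ⇒ q = 4/11.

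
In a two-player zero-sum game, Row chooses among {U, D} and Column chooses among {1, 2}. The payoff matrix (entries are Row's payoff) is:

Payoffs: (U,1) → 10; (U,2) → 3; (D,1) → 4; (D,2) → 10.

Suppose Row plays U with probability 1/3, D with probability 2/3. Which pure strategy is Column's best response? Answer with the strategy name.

1

If Column plays 1, Row's expected payoff is (1/3)·10 + (2/3)·4 = 6.
If Column plays 2, Row's expected payoff is (1/3)·3 + (2/3)·10 = 23/3.
Column minimizes Row's payoff; the smallest is 6, so the best response is 1.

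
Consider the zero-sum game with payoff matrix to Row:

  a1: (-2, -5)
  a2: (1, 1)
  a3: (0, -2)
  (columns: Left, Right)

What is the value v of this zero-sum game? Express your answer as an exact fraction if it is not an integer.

1

Row minima: a1 → -5, a2 → 1, a3 → -2; maximin = 1.
Column maxima: Left → 1, Right → 1; minimax = 1.
Since maximin = minimax = 1, there is a saddle point and the value is 1.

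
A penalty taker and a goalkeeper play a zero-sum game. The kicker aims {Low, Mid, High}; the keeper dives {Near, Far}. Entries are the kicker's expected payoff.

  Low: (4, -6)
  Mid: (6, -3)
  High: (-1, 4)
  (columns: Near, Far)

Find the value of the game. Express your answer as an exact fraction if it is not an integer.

Row minima: Low → -6, Mid → -3, High → -1; maximin = -1.
Column maxima: Near → 6, Far → 4; minimax = 4.
-1 ≠ 4, so there is no saddle point; optimal play is mixed.
Low is strictly dominated by Mid, so the kicker never plays it.
On the remaining 2×2 (Mid, High vs Near, Far):
Let the kicker play Mid with probability p. Expected payoff against Near: 6p + (-1)(1−p) = 7p − 1; against Far: (-3)p + 4(1−p) = −7p + 4.
Setting these equal: 7p − 1 = −7p + 4 ⇒ 14p = 5 ⇒ p = 5/14, and the value is (7)·(5/14) − 1 = 3/2.
For the keeper: with q = P(Near), equating Mid's and High's payoffs gives 9q − 3 = −5q + 4 ⇒ q = 1/2.

3/2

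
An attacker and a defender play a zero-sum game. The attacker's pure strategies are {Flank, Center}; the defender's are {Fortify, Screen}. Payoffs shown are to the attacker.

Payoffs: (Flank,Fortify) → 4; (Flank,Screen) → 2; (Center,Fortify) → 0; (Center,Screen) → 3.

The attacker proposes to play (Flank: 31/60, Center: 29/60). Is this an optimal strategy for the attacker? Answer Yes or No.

Against Fortify this mix gives (31/60)·4 + (29/60)·0 = 31/15.
Against Screen this mix gives (31/60)·2 + (29/60)·3 = 149/60.
The defender will play Fortify, holding the attacker to 31/15. Shifting weight toward the row that does better against Fortify would raise this floor (the equalizing mix achieves 12/5 against both Fortify and Screen), so the proposed strategy is not optimal.

No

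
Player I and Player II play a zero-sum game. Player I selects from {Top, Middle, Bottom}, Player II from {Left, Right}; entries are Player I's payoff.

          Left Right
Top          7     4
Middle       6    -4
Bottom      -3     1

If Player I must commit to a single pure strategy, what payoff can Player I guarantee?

Row minima: Top → 4, Middle → -4, Bottom → -3.
The best of these is 4.

4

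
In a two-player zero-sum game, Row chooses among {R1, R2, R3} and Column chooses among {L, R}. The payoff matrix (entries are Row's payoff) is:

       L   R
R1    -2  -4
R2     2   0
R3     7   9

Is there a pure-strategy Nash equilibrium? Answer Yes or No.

Yes

Row minima: R1 → -4, R2 → 0, R3 → 7; maximin = 7.
Column maxima: L → 7, R → 9; minimax = 7.
maximin = minimax = 7, so a saddle point exists.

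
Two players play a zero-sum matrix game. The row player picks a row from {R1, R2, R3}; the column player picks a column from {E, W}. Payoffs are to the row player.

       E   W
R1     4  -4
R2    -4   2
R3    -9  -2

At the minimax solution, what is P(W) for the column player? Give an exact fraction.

4/7

Row minima: R1 → -4, R2 → -4, R3 → -9; maximin = -4.
Column maxima: E → 4, W → 2; minimax = 2.
-4 ≠ 2, so there is no saddle point; optimal play is mixed.
R3 is strictly dominated by R2, so the row player never plays it.
On the remaining 2×2 (R1, R2 vs E, W):
Let the row player play R1 with probability p. Expected payoff against E: 4p + (-4)(1−p) = 8p − 4; against W: (-4)p + 2(1−p) = −6p + 2.
Setting these equal: 8p − 4 = −6p + 2 ⇒ 14p = 6 ⇒ p = 3/7, and the value is (8)·(3/7) − 4 = -4/7.
For the column player: with q = P(E), equating R1's and R2's payoffs gives 8q − 4 = −6q + 2 ⇒ q = 3/7.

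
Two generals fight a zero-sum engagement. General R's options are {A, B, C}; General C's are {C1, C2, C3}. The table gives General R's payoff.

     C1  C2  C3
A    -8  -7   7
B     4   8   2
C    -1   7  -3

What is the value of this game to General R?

44/17

Row minima: A → -8, B → 2, C → -3; maximin = 2.
Column maxima: C1 → 4, C2 → 8, C3 → 7; minimax = 4.
2 ≠ 4, so there is no saddle point; optimal play is mixed.
C is strictly dominated by B, so General R never plays it.
C2 is strictly dominated by C1 (it gives General R strictly more in every row), so General C never plays it.
On the remaining 2×2 (A, B vs C1, C3):
Let General R play A with probability p. Expected payoff against C1: (-8)p + 4(1−p) = −12p + 4; against C3: 7p + 2(1−p) = 5p + 2.
Setting these equal: −12p + 4 = 5p + 2 ⇒ −17p = -2 ⇒ p = 2/17, and the value is (-12)·(2/17) + 4 = 44/17.
For General C: with q = P(C1), equating A's and B's payoffs gives −15q + 7 = 2q + 2 ⇒ q = 5/17.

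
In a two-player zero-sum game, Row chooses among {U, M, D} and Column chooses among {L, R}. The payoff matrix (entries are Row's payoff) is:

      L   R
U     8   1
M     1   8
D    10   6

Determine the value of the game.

74/11

Row minima: U → 1, M → 1, D → 6; maximin = 6.
Column maxima: L → 10, R → 8; minimax = 8.
6 ≠ 8, so there is no saddle point; optimal play is mixed.
U is strictly dominated by D, so Row never plays it.
On the remaining 2×2 (M, D vs L, R):
Let Row play M with probability p. Expected payoff against L: 1p + 10(1−p) = −9p + 10; against R: 8p + 6(1−p) = 2p + 6.
Setting these equal: −9p + 10 = 2p + 6 ⇒ −11p = -4 ⇒ p = 4/11, and the value is (-9)·(4/11) + 10 = 74/11.
For Column: with q = P(L), equating M's and D's payoffs gives −7q + 8 = 4q + 6 ⇒ q = 2/11.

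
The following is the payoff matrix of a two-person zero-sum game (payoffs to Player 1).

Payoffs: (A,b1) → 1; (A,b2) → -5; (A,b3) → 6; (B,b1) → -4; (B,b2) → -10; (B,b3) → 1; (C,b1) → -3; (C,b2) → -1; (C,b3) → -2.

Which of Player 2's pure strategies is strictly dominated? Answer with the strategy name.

b1 holds Player 1's payoff strictly below b3 in every row: 1 < 6, -4 < 1, -3 < -2.
So b3 is strictly dominated for Player 2.

b3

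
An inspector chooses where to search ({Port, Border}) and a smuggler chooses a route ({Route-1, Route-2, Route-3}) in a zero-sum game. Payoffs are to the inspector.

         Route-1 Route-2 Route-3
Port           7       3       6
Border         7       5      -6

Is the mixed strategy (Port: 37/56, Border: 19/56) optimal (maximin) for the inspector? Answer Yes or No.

Against Route-1 this mix gives (37/56)·7 + (19/56)·7 = 7.
Against Route-2 this mix gives (37/56)·3 + (19/56)·5 = 103/28.
Against Route-3 this mix gives (37/56)·6 + (19/56)·(-6) = 27/14.
The smuggler will play Route-3, holding the inspector to 27/14. Shifting weight toward the row that does better against Route-3 would raise this floor (the equalizing mix achieves 24/7 against both Route-3 and Route-2), so the proposed strategy is not optimal.

No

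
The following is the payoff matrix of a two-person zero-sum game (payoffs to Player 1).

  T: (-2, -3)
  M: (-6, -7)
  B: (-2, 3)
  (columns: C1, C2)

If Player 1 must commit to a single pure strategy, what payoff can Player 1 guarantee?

-2

Row minima: T → -3, M → -7, B → -2.
The best of these is -2.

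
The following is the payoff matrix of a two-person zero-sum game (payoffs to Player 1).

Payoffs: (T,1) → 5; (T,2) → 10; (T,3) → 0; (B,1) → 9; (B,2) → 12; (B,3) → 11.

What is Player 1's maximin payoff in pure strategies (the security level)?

9

Row minima: T → 0, B → 9.
The best of these is 9.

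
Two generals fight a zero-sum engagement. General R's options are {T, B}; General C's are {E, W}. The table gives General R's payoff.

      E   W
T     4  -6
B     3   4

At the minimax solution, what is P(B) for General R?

Row minima: T → -6, B → 3; maximin = 3.
Column maxima: E → 4, W → 4; minimax = 4.
3 ≠ 4, so there is no saddle point; optimal play is mixed.
Let General R play T with probability p. Expected payoff against E: 4p + 3(1−p) = p + 3; against W: (-6)p + 4(1−p) = −10p + 4.
Setting these equal: p + 3 = −10p + 4 ⇒ 11p = 1 ⇒ p = 1/11, and the value is (1)·(1/11) + 3 = 34/11.
For General C: with q = P(E), equating T's and B's payoffs gives 10q − 6 = −q + 4 ⇒ q = 10/11.

10/11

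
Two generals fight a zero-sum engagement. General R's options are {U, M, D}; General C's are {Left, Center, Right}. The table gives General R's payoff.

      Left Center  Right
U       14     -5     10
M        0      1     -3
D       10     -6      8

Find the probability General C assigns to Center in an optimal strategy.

Row minima: U → -5, M → -3, D → -6; maximin = -3.
Column maxima: Left → 14, Center → 1, Right → 10; minimax = 1.
-3 ≠ 1, so there is no saddle point; optimal play is mixed.
D is strictly dominated by U, so General R never plays it.
Left is strictly dominated by Right (it gives General R strictly more in every row), so General C never plays it.
On the remaining 2×2 (U, M vs Center, Right):
Let General R play U with probability p. Expected payoff against Center: (-5)p + 1(1−p) = −6p + 1; against Right: 10p + (-3)(1−p) = 13p − 3.
Setting these equal: −6p + 1 = 13p − 3 ⇒ −19p = -4 ⇒ p = 4/19, and the value is (-6)·(4/19) + 1 = -5/19.
For General C: with q = P(Center), equating U's and M's payoffs gives −15q + 10 = 4q − 3 ⇒ q = 13/19.

13/19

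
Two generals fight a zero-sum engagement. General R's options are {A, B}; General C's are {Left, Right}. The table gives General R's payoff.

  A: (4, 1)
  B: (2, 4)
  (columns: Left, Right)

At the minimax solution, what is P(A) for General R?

Row minima: A → 1, B → 2; maximin = 2.
Column maxima: Left → 4, Right → 4; minimax = 4.
2 ≠ 4, so there is no saddle point; optimal play is mixed.
Let General R play A with probability p. Expected payoff against Left: 4p + 2(1−p) = 2p + 2; against Right: 1p + 4(1−p) = −3p + 4.
Setting these equal: 2p + 2 = −3p + 4 ⇒ 5p = 2 ⇒ p = 2/5, and the value is (2)·(2/5) + 2 = 14/5.
For General C: with q = P(Left), equating A's and B's payoffs gives 3q + 1 = −2q + 4 ⇒ q = 3/5.

2/5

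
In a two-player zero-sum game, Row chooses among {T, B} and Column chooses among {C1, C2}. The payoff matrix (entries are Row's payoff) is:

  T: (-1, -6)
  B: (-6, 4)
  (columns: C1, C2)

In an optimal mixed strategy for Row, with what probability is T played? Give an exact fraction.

2/3

Row minima: T → -6, B → -6; maximin = -6.
Column maxima: C1 → -1, C2 → 4; minimax = -1.
-6 ≠ -1, so there is no saddle point; optimal play is mixed.
Let Row play T with probability p. Expected payoff against C1: (-1)p + (-6)(1−p) = 5p − 6; against C2: (-6)p + 4(1−p) = −10p + 4.
Setting these equal: 5p − 6 = −10p + 4 ⇒ 15p = 10 ⇒ p = 2/3, and the value is (5)·(2/3) − 6 = -8/3.
For Column: with q = P(C1), equating T's and B's payoffs gives 5q − 6 = −10q + 4 ⇒ q = 2/3.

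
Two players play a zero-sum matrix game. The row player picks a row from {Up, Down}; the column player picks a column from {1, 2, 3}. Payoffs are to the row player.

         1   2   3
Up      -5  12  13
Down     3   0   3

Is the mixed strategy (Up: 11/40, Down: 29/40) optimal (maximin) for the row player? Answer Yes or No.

Against 1 this mix gives (11/40)·(-5) + (29/40)·3 = 4/5.
Against 2 this mix gives (11/40)·12 + (29/40)·0 = 33/10.
Against 3 this mix gives (11/40)·13 + (29/40)·3 = 23/4.
The column player will play 1, holding the row player to 4/5. Shifting weight toward the row that does better against 1 would raise this floor (the equalizing mix achieves 9/5 against both 1 and 2), so the proposed strategy is not optimal.

No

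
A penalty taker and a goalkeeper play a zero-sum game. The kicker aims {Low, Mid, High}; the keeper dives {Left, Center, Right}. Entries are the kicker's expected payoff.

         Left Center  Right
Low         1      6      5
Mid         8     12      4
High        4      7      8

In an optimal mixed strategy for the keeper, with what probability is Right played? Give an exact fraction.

Row minima: Low → 1, Mid → 4, High → 4; maximin = 4.
Column maxima: Left → 8, Center → 12, Right → 8; minimax = 8.
4 ≠ 8, so there is no saddle point; optimal play is mixed.
Low is strictly dominated by High, so the kicker never plays it.
Center is strictly dominated by Left (it gives the kicker strictly more in every row), so the keeper never plays it.
On the remaining 2×2 (Mid, High vs Left, Right):
Let the kicker play Mid with probability p. Expected payoff against Left: 8p + 4(1−p) = 4p + 4; against Right: 4p + 8(1−p) = −4p + 8.
Setting these equal: 4p + 4 = −4p + 8 ⇒ 8p = 4 ⇒ p = 1/2, and the value is (4)·(1/2) + 4 = 6.
For the keeper: with q = P(Left), equating Mid's and High's payoffs gives 4q + 4 = −4q + 8 ⇒ q = 1/2.

1/2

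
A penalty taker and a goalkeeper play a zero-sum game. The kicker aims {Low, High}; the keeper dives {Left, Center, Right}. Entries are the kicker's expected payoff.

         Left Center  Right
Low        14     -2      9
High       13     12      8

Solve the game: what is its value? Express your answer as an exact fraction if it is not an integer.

Row minima: Low → -2, High → 8; maximin = 8.
Column maxima: Left → 14, Center → 12, Right → 9; minimax = 9.
8 ≠ 9, so there is no saddle point; optimal play is mixed.
Left is strictly dominated by Center (it gives the kicker strictly more in every row), so the keeper never plays it.
On the remaining 2×2 (Low, High vs Center, Right):
Let the kicker play Low with probability p. Expected payoff against Center: (-2)p + 12(1−p) = −14p + 12; against Right: 9p + 8(1−p) = p + 8.
Setting these equal: −14p + 12 = p + 8 ⇒ −15p = -4 ⇒ p = 4/15, and the value is (-14)·(4/15) + 12 = 124/15.
For the keeper: with q = P(Center), equating Low's and High's payoffs gives −11q + 9 = 4q + 8 ⇒ q = 1/15.

124/15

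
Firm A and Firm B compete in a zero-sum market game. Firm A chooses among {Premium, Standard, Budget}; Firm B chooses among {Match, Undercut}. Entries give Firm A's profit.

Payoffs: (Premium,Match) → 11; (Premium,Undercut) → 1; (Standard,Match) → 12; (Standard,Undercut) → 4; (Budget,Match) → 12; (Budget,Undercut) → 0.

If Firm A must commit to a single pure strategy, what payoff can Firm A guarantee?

4

Row minima: Premium → 1, Standard → 4, Budget → 0.
The best of these is 4.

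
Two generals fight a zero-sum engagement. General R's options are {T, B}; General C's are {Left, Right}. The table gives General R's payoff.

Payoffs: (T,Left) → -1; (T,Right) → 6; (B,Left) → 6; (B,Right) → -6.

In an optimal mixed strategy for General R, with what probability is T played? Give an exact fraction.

12/19

Row minima: T → -1, B → -6; maximin = -1.
Column maxima: Left → 6, Right → 6; minimax = 6.
-1 ≠ 6, so there is no saddle point; optimal play is mixed.
Let General R play T with probability p. Expected payoff against Left: (-1)p + 6(1−p) = −7p + 6; against Right: 6p + (-6)(1−p) = 12p − 6.
Setting these equal: −7p + 6 = 12p − 6 ⇒ −19p = -12 ⇒ p = 12/19, and the value is (-7)·(12/19) + 6 = 30/19.
For General C: with q = P(Left), equating T's and B's payoffs gives −7q + 6 = 12q − 6 ⇒ q = 12/19.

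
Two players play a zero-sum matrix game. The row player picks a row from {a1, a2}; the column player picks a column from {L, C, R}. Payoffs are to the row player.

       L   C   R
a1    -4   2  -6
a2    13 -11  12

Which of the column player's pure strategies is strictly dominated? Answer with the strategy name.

L

R holds the row player's payoff strictly below L in every row: -6 < -4, 12 < 13.
So L is strictly dominated for the column player.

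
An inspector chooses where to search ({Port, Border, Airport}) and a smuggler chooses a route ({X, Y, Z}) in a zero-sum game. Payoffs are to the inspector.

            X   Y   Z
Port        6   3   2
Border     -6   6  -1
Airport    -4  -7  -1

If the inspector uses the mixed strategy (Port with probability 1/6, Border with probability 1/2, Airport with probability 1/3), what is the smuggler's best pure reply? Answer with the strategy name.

If the smuggler plays X, the inspector's expected payoff is (1/6)·6 + (1/2)·(-6) + (1/3)·(-4) = -10/3.
If the smuggler plays Y, the inspector's expected payoff is (1/6)·3 + (1/2)·6 + (1/3)·(-7) = 7/6.
If the smuggler plays Z, the inspector's expected payoff is (1/6)·2 + (1/2)·(-1) + (1/3)·(-1) = -1/2.
The smuggler minimizes the inspector's payoff; the smallest is -10/3, so the best response is X.

X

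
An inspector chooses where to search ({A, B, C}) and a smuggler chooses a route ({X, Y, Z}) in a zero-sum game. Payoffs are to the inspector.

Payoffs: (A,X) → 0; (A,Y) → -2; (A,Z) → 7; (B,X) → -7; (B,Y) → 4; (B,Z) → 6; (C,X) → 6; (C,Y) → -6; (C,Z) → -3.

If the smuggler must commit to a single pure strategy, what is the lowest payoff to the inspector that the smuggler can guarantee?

4

Column maxima: X → 6, Y → 4, Z → 7.
The smallest of these is 4.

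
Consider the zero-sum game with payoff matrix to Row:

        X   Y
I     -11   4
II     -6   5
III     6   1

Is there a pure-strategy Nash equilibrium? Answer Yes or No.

No

Row minima: I → -11, II → -6, III → 1; maximin = 1.
Column maxima: X → 6, Y → 5; minimax = 5.
1 ≠ 5, so no pure-strategy equilibrium exists.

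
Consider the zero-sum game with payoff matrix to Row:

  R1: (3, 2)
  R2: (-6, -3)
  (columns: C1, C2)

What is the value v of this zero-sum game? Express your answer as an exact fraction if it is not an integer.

2

Row minima: R1 → 2, R2 → -6; maximin = 2.
Column maxima: C1 → 3, C2 → 2; minimax = 2.
Since maximin = minimax = 2, there is a saddle point and the value is 2.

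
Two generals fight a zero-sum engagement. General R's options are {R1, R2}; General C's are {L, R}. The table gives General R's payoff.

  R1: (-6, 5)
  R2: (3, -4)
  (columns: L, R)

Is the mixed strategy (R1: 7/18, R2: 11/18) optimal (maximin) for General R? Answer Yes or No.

Yes

Against L this mix gives (7/18)·(-6) + (11/18)·3 = -1/2.
Against R this mix gives (7/18)·5 + (11/18)·(-4) = -1/2.
All of General C's active replies (L, R) yield -1/2, and no column does worse for General R. The mix makes General C indifferent and guarantees -1/2, so it is optimal.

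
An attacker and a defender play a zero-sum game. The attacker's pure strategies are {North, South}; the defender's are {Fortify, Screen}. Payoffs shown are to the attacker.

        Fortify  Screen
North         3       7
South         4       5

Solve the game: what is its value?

Row minima: North → 3, South → 4; maximin = 4.
Column maxima: Fortify → 4, Screen → 7; minimax = 4.
Since maximin = minimax = 4, there is a saddle point and the value is 4.

4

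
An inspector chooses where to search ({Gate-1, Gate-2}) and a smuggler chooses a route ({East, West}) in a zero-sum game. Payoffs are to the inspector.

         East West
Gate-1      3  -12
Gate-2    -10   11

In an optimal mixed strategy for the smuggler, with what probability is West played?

13/36

Row minima: Gate-1 → -12, Gate-2 → -10; maximin = -10.
Column maxima: East → 3, West → 11; minimax = 3.
-10 ≠ 3, so there is no saddle point; optimal play is mixed.
Let the inspector play Gate-1 with probability p. Expected payoff against East: 3p + (-10)(1−p) = 13p − 10; against West: (-12)p + 11(1−p) = −23p + 11.
Setting these equal: 13p − 10 = −23p + 11 ⇒ 36p = 21 ⇒ p = 7/12, and the value is (13)·(7/12) − 10 = -29/12.
For the smuggler: with q = P(East), equating Gate-1's and Gate-2's payoffs gives 15q − 12 = −21q + 11 ⇒ q = 23/36.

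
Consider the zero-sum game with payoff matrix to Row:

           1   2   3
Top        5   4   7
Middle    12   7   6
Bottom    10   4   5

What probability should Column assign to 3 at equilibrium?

3/4

Row minima: Top → 4, Middle → 6, Bottom → 4; maximin = 6.
Column maxima: 1 → 12, 2 → 7, 3 → 7; minimax = 7.
6 ≠ 7, so there is no saddle point; optimal play is mixed.
Bottom is strictly dominated by Middle, so Row never plays it.
1 is strictly dominated by 2 (it gives Row strictly more in every row), so Column never plays it.
On the remaining 2×2 (Top, Middle vs 2, 3):
Let Row play Top with probability p. Expected payoff against 2: 4p + 7(1−p) = −3p + 7; against 3: 7p + 6(1−p) = p + 6.
Setting these equal: −3p + 7 = p + 6 ⇒ −4p = -1 ⇒ p = 1/4, and the value is (-3)·(1/4) + 7 = 25/4.
For Column: with q = P(2), equating Top's and Middle's payoffs gives −3q + 7 = q + 6 ⇒ q = 1/4.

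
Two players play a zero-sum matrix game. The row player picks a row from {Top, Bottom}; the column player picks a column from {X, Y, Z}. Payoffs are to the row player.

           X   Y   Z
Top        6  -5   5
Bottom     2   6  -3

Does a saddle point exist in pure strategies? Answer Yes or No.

Row minima: Top → -5, Bottom → -3; maximin = -3.
Column maxima: X → 6, Y → 6, Z → 5; minimax = 5.
-3 ≠ 5, so no pure-strategy equilibrium exists.

No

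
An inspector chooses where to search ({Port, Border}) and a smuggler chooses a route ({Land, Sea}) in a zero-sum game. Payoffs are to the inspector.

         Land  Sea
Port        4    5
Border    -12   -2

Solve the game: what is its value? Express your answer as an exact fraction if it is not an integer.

4

Row minima: Port → 4, Border → -12; maximin = 4.
Column maxima: Land → 4, Sea → 5; minimax = 4.
Since maximin = minimax = 4, there is a saddle point and the value is 4.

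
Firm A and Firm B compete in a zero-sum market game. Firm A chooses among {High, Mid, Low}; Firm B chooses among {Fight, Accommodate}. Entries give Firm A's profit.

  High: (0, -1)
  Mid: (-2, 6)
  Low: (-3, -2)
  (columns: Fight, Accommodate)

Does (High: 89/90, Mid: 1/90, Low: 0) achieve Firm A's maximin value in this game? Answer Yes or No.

No

Against Fight this mix gives (89/90)·0 + (1/90)·(-2) = -1/45.
Against Accommodate this mix gives (89/90)·(-1) + (1/90)·6 = -83/90.
Firm B will play Accommodate, holding Firm A to -83/90. Shifting weight toward the row that does better against Accommodate would raise this floor (the equalizing mix achieves -2/9 against both Accommodate and Fight), so the proposed strategy is not optimal.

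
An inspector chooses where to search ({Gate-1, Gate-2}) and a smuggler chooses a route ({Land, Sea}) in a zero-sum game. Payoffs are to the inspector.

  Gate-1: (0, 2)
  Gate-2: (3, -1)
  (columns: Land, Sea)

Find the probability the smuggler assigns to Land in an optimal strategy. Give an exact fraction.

1/2

Row minima: Gate-1 → 0, Gate-2 → -1; maximin = 0.
Column maxima: Land → 3, Sea → 2; minimax = 2.
0 ≠ 2, so there is no saddle point; optimal play is mixed.
Let the inspector play Gate-1 with probability p. Expected payoff against Land: 0p + 3(1−p) = −3p + 3; against Sea: 2p + (-1)(1−p) = 3p − 1.
Setting these equal: −3p + 3 = 3p − 1 ⇒ −6p = -4 ⇒ p = 2/3, and the value is (-3)·(2/3) + 3 = 1.
For the smuggler: with q = P(Land), equating Gate-1's and Gate-2's payoffs gives −2q + 2 = 4q − 1 ⇒ q = 1/2.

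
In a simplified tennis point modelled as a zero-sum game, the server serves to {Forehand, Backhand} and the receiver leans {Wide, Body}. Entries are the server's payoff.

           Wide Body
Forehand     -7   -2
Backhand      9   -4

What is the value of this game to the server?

Row minima: Forehand → -7, Backhand → -4; maximin = -4.
Column maxima: Wide → 9, Body → -2; minimax = -2.
-4 ≠ -2, so there is no saddle point; optimal play is mixed.
Let the server play Forehand with probability p. Expected payoff against Wide: (-7)p + 9(1−p) = −16p + 9; against Body: (-2)p + (-4)(1−p) = 2p − 4.
Setting these equal: −16p + 9 = 2p − 4 ⇒ −18p = -13 ⇒ p = 13/18, and the value is (-16)·(13/18) + 9 = -23/9.
For the receiver: with q = P(Wide), equating Forehand's and Backhand's payoffs gives −5q − 2 = 13q − 4 ⇒ q = 1/9.

-23/9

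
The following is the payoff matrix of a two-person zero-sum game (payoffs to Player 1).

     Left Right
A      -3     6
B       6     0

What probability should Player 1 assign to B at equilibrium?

3/5

Row minima: A → -3, B → 0; maximin = 0.
Column maxima: Left → 6, Right → 6; minimax = 6.
0 ≠ 6, so there is no saddle point; optimal play is mixed.
Let Player 1 play A with probability p. Expected payoff against Left: (-3)p + 6(1−p) = −9p + 6; against Right: 6p + 0(1−p) = 6p.
Setting these equal: −9p + 6 = 6p ⇒ −15p = -6 ⇒ p = 2/5, and the value is (-9)·(2/5) + 6 = 12/5.
For Player 2: with q = P(Left), equating A's and B's payoffs gives −9q + 6 = 6q ⇒ q = 2/5.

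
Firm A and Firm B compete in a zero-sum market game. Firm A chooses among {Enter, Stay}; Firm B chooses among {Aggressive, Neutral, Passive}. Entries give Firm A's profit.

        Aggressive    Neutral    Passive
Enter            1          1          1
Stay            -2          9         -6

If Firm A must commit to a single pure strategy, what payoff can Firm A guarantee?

1

Row minima: Enter → 1, Stay → -6.
The best of these is 1.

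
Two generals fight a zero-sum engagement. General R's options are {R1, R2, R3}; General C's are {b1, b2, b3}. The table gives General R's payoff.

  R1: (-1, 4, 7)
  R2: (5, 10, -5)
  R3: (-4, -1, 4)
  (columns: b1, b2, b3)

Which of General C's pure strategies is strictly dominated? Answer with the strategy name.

b1 holds General R's payoff strictly below b2 in every row: -1 < 4, 5 < 10, -4 < -1.
So b2 is strictly dominated for General C.

b2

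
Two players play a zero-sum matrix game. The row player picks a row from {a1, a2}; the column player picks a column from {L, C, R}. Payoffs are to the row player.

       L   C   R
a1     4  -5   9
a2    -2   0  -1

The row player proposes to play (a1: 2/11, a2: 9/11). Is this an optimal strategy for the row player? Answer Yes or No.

Against L this mix gives (2/11)·4 + (9/11)·(-2) = -10/11.
Against C this mix gives (2/11)·(-5) + (9/11)·0 = -10/11.
Against R this mix gives (2/11)·9 + (9/11)·(-1) = 9/11.
All of the column player's active replies (L, C) yield -10/11, and no column does worse for the row player. The mix makes the column player indifferent and guarantees -10/11, so it is optimal.

Yes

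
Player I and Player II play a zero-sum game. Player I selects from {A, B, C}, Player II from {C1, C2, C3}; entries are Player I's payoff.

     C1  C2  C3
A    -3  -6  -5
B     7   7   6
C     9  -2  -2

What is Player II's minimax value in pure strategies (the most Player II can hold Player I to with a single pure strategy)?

Column maxima: C1 → 9, C2 → 7, C3 → 6.
The smallest of these is 6.

6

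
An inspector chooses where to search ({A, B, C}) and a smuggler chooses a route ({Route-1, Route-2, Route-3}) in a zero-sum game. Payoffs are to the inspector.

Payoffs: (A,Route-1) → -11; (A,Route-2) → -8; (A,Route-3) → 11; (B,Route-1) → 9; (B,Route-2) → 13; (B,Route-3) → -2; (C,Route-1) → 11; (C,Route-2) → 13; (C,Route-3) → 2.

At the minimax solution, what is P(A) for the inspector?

Row minima: A → -11, B → -2, C → 2; maximin = 2.
Column maxima: Route-1 → 11, Route-2 → 13, Route-3 → 11; minimax = 11.
2 ≠ 11, so there is no saddle point; optimal play is mixed.
Route-2 is strictly dominated by Route-1 (it gives the inspector strictly more in every row), so the smuggler never plays it.
With Route-2 eliminated, B is strictly dominated by C (C gives the inspector strictly more in every remaining column), so the inspector never plays it.
On the remaining 2×2 (A, C vs Route-1, Route-3):
Let the inspector play A with probability p. Expected payoff against Route-1: (-11)p + 11(1−p) = −22p + 11; against Route-3: 11p + 2(1−p) = 9p + 2.
Setting these equal: −22p + 11 = 9p + 2 ⇒ −31p = -9 ⇒ p = 9/31, and the value is (-22)·(9/31) + 11 = 143/31.
For the smuggler: with q = P(Route-1), equating A's and C's payoffs gives −22q + 11 = 9q + 2 ⇒ q = 9/31.

9/31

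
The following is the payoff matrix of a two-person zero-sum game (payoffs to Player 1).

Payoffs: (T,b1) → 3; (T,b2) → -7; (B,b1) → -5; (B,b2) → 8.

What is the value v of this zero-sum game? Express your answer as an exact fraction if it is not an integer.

-11/23

Row minima: T → -7, B → -5; maximin = -5.
Column maxima: b1 → 3, b2 → 8; minimax = 3.
-5 ≠ 3, so there is no saddle point; optimal play is mixed.
Let Player 1 play T with probability p. Expected payoff against b1: 3p + (-5)(1−p) = 8p − 5; against b2: (-7)p + 8(1−p) = −15p + 8.
Setting these equal: 8p − 5 = −15p + 8 ⇒ 23p = 13 ⇒ p = 13/23, and the value is (8)·(13/23) − 5 = -11/23.
For Player 2: with q = P(b1), equating T's and B's payoffs gives 10q − 7 = −13q + 8 ⇒ q = 15/23.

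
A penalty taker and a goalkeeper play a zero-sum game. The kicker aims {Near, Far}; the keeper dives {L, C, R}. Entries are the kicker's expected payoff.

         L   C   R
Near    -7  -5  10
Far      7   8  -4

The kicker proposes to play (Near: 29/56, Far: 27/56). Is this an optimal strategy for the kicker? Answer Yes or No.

No

Against L this mix gives (29/56)·(-7) + (27/56)·7 = -1/4.
Against C this mix gives (29/56)·(-5) + (27/56)·8 = 71/56.
Against R this mix gives (29/56)·10 + (27/56)·(-4) = 13/4.
The keeper will play L, holding the kicker to -1/4. Shifting weight toward the row that does better against L would raise this floor (the equalizing mix achieves 3/2 against both L and R), so the proposed strategy is not optimal.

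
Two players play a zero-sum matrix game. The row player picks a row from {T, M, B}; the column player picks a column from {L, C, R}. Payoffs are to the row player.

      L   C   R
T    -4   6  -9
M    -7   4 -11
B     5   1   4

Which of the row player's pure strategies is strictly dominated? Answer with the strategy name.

T gives a strictly higher payoff than M against every column: -4 > -7, 6 > 4, -9 > -11.
So M is strictly dominated and the row player never plays it.

M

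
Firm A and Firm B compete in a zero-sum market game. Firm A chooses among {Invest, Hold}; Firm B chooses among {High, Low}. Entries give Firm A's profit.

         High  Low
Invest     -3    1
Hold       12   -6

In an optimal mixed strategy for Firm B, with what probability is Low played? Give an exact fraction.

15/22

Row minima: Invest → -3, Hold → -6; maximin = -3.
Column maxima: High → 12, Low → 1; minimax = 1.
-3 ≠ 1, so there is no saddle point; optimal play is mixed.
Let Firm A play Invest with probability p. Expected payoff against High: (-3)p + 12(1−p) = −15p + 12; against Low: 1p + (-6)(1−p) = 7p − 6.
Setting these equal: −15p + 12 = 7p − 6 ⇒ −22p = -18 ⇒ p = 9/11, and the value is (-15)·(9/11) + 12 = -3/11.
For Firm B: with q = P(High), equating Invest's and Hold's payoffs gives −4q + 1 = 18q − 6 ⇒ q = 7/22.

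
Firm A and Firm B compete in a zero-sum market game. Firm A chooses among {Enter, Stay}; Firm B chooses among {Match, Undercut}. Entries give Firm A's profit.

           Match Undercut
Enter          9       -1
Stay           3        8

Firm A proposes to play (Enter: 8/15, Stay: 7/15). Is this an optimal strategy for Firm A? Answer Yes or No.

No

Against Match this mix gives (8/15)·9 + (7/15)·3 = 31/5.
Against Undercut this mix gives (8/15)·(-1) + (7/15)·8 = 16/5.
Firm B will play Undercut, holding Firm A to 16/5. Shifting weight toward the row that does better against Undercut would raise this floor (the equalizing mix achieves 5 against both Undercut and Match), so the proposed strategy is not optimal.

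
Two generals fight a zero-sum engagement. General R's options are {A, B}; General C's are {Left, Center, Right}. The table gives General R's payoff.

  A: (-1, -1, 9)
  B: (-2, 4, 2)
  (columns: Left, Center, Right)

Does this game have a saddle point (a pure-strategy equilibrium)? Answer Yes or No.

Yes

Row minima: A → -1, B → -2; maximin = -1.
Column maxima: Left → -1, Center → 4, Right → 9; minimax = -1.
maximin = minimax = -1, so a saddle point exists.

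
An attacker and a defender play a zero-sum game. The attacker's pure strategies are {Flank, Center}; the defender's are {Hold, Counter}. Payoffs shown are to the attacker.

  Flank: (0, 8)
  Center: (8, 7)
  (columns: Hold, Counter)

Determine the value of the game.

64/9

Row minima: Flank → 0, Center → 7; maximin = 7.
Column maxima: Hold → 8, Counter → 8; minimax = 8.
7 ≠ 8, so there is no saddle point; optimal play is mixed.
Let the attacker play Flank with probability p. Expected payoff against Hold: 0p + 8(1−p) = −8p + 8; against Counter: 8p + 7(1−p) = p + 7.
Setting these equal: −8p + 8 = p + 7 ⇒ −9p = -1 ⇒ p = 1/9, and the value is (-8)·(1/9) + 8 = 64/9.
For the defender: with q = P(Hold), equating Flank's and Center's payoffs gives −8q + 8 = q + 7 ⇒ q = 1/9.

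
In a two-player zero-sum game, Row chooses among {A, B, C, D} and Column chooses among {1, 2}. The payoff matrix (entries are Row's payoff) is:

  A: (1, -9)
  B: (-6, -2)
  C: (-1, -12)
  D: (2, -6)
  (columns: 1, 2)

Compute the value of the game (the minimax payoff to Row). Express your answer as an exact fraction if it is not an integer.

Row minima: A → -9, B → -6, C → -12, D → -6; maximin = -6.
Column maxima: 1 → 2, 2 → -2; minimax = -2.
-6 ≠ -2, so there is no saddle point; optimal play is mixed.
A is strictly dominated by D, so Row never plays it.
C is strictly dominated by D, so Row never plays it.
On the remaining 2×2 (B, D vs 1, 2):
Let Row play B with probability p. Expected payoff against 1: (-6)p + 2(1−p) = −8p + 2; against 2: (-2)p + (-6)(1−p) = 4p − 6.
Setting these equal: −8p + 2 = 4p − 6 ⇒ −12p = -8 ⇒ p = 2/3, and the value is (-8)·(2/3) + 2 = -10/3.
For Column: with q = P(1), equating B's and D's payoffs gives −4q − 2 = 8q − 6 ⇒ q = 1/3.

-10/3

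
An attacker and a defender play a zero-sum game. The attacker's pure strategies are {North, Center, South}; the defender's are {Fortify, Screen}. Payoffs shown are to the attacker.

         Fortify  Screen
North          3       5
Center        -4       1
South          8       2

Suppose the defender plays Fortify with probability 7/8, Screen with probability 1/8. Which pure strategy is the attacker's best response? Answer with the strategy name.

South

Expected payoff of North: (7/8)·3 + (1/8)·5 = 13/4.
Expected payoff of Center: (7/8)·(-4) + (1/8)·1 = -27/8.
Expected payoff of South: (7/8)·8 + (1/8)·2 = 29/4.
The largest is 29/4, so the attacker's best response is South.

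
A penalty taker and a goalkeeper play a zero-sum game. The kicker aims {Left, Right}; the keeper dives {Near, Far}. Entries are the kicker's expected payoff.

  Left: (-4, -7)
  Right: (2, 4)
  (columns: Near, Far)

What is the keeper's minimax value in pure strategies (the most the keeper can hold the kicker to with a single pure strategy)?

2

Column maxima: Near → 2, Far → 4.
The smallest of these is 2.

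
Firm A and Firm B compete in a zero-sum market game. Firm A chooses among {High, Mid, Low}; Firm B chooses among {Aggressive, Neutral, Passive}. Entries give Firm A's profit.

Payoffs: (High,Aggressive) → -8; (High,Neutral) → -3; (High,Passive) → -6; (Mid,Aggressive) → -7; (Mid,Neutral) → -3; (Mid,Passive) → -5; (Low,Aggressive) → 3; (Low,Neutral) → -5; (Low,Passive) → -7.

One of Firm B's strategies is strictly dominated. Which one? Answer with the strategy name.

Neutral

Passive holds Firm A's payoff strictly below Neutral in every row: -6 < -3, -5 < -3, -7 < -5.
So Neutral is strictly dominated for Firm B.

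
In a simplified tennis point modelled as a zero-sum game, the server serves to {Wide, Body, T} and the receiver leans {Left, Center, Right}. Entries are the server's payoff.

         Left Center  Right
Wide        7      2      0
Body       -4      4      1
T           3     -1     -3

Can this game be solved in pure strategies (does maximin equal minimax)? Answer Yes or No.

No

Row minima: Wide → 0, Body → -4, T → -3; maximin = 0.
Column maxima: Left → 7, Center → 4, Right → 1; minimax = 1.
0 ≠ 1, so no pure-strategy equilibrium exists.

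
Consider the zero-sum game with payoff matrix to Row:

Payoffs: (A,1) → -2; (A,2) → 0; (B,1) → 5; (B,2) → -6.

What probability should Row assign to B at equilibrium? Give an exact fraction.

2/13

Row minima: A → -2, B → -6; maximin = -2.
Column maxima: 1 → 5, 2 → 0; minimax = 0.
-2 ≠ 0, so there is no saddle point; optimal play is mixed.
Let Row play A with probability p. Expected payoff against 1: (-2)p + 5(1−p) = −7p + 5; against 2: 0p + (-6)(1−p) = 6p − 6.
Setting these equal: −7p + 5 = 6p − 6 ⇒ −13p = -11 ⇒ p = 11/13, and the value is (-7)·(11/13) + 5 = -12/13.
For Column: with q = P(1), equating A's and B's payoffs gives −2q = 11q − 6 ⇒ q = 6/13.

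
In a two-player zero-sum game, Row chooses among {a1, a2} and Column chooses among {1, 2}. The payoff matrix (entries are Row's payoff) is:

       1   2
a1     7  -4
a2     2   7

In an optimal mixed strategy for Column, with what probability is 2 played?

5/16

Row minima: a1 → -4, a2 → 2; maximin = 2.
Column maxima: 1 → 7, 2 → 7; minimax = 7.
2 ≠ 7, so there is no saddle point; optimal play is mixed.
Let Row play a1 with probability p. Expected payoff against 1: 7p + 2(1−p) = 5p + 2; against 2: (-4)p + 7(1−p) = −11p + 7.
Setting these equal: 5p + 2 = −11p + 7 ⇒ 16p = 5 ⇒ p = 5/16, and the value is (5)·(5/16) + 2 = 57/16.
For Column: with q = P(1), equating a1's and a2's payoffs gives 11q − 4 = −5q + 7 ⇒ q = 11/16.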